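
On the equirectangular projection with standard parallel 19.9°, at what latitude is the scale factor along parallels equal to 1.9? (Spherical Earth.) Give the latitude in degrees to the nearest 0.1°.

60.3°

In the equirectangular projection with standard parallel φ₀ = 19.9° (x = Rλ cos φ₀, y = Rφ), meridians are true-scale (h = 1) and the parallel scale is k = cos φ₀ / cos φ.
k = cos φ₀ / cos φ = 1.9  ⇒  cos φ = cos 19.9° / 1.9 = 0.4949.
φ = arccos(0.4949) ≈ 60.3°.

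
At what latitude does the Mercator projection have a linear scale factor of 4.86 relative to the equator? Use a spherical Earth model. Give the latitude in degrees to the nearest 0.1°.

Mercator scale is k = sec φ = 1/cos φ.
1/cos φ = 4.86  ⇒  cos φ = 0.2058  ⇒  φ = arccos(0.2058) ≈ 78.1°.

78.1°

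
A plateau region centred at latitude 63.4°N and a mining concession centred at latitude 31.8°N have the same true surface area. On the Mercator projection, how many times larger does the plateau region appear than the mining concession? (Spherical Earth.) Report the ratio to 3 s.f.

3.60

On Mercator, area is exaggerated by sec²φ = 1/cos²φ.
At 63.4°: sec²(63.4°) = 1/0.4478² = 4.988.
At 31.8°: sec²(31.8°) = 1/0.8499² = 1.384.
Ratio = 4.988/1.384 = cos²(31.8°)/cos²(63.4°) ≈ 3.60.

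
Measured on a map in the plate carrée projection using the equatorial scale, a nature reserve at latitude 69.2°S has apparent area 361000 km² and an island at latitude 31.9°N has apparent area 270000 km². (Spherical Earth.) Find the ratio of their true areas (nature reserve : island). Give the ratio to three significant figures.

On the plate carrée, areal scale = h·k = 1 × sec φ, so true area = apparent × cos φ.
True area of nature reserve: 361000 × cos(69.2°) = 361000 × 0.3551 = 128200 km².
True area of island: 270000 × cos(31.9°) = 270000 × 0.8490 = 229200 km².
Ratio = 128200 / 229200 ≈ 0.559.

0.559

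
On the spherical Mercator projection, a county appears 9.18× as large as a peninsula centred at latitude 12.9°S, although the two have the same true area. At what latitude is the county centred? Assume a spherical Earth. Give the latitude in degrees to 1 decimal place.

Mercator areal scale is sec²φ, so apparent-area ratio = sec²φ₁ / sec²φ₂ = cos²φ₂ / cos²φ₁.
cos²φ₂ / cos²φ₁ = 9.18  ⇒  cos φ₁ = cos 12.9° / √9.18 = 0.9748/3.030 = 0.3217.
φ₁ = arccos(0.3217) ≈ 71.2°.

71.2°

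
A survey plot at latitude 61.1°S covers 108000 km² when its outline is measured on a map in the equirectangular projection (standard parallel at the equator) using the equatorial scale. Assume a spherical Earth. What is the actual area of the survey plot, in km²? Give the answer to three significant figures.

52200 km²

Plate carrée maps x = Rλ, y = Rφ. The meridian scale is h = 1 and the parallel scale is k = 1/cos φ = sec φ.
Areal scale = h·k = 1 × sec φ; at 61.1°, h = 1.000, k = 2.069, so h·k = 2.069.
True area = apparent / (areal scale) = 108000 / 2.069 ≈ 52200 km².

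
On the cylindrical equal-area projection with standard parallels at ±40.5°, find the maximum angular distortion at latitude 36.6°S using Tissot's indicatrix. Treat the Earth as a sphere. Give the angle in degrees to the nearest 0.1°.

For cylindrical equal-area with standard parallel φ₀, h = cos φ / cos φ₀ and k = cos φ₀ / cos φ, so h·k = 1.
At 36.6°: h = 1.056, k = 0.9472; principal scales a = 1.056, b = 0.9472.
sin(ω/2) = (a − b)/(a + b) = 0.1086/2.003 = 0.05422, so ω = 2 arcsin(0.05422) ≈ 6.2°.

6.2°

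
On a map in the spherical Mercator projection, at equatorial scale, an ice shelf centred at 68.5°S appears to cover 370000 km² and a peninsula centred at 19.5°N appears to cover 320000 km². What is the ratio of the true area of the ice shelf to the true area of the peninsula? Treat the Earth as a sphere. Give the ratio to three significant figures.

0.175

On Mercator the areal scale is sec²φ, so true area = apparent × cos²φ.
True area of ice shelf: 370000 × cos²(68.5°) = 370000 × 0.1343 = 49700 km².
True area of peninsula: 320000 × cos²(19.5°) = 320000 × 0.8886 = 284300 km².
Ratio = 49700 / 284300 ≈ 0.175.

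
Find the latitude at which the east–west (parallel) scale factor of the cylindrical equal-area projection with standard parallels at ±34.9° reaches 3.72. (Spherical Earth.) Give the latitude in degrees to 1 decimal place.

77.3°

A cylindrical equal-area projection with standard parallel φ₀ has meridian scale h = cos φ / cos φ₀ and parallel scale k = cos φ₀ / cos φ (so areas are preserved, h·k = 1).
k = cos φ₀ / cos φ = 3.72  ⇒  cos φ = cos 34.9° / 3.72 = 0.2205.
φ = arccos(0.2205) ≈ 77.3°.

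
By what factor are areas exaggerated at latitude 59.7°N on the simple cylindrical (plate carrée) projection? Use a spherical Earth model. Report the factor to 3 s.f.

For the equirectangular projection with φ₀ = 0 (plate carrée), h = 1 along meridians and k = sec φ along parallels.
Areal scale = h·k = 1 × sec φ; at 59.7°, h = 1.000, k = 1.982, so h·k = 1.982.

1.98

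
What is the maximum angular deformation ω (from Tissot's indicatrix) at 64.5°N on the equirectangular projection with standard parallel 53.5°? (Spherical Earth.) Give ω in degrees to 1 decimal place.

The equidistant cylindrical projection with φ₀ = 53.5° has h = 1 (meridians true) and k = cos φ₀ / cos φ along parallels.
At 64.5°: h = 1.000, k = 1.382; principal scales a = 1.382, b = 1.000.
sin(ω/2) = (a − b)/(a + b) = 0.3817/2.382 = 0.1603, so ω = 2 arcsin(0.1603) ≈ 18.4°.

18.4°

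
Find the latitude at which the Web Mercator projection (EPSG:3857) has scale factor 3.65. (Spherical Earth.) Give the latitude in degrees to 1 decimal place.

Mercator scale is k = sec φ = 1/cos φ.
1/cos φ = 3.65  ⇒  cos φ = 0.2740  ⇒  φ = arccos(0.2740) ≈ 74.1°.

74.1°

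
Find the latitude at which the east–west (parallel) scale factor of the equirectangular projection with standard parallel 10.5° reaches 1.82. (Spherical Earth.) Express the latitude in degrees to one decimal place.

The equidistant cylindrical projection with φ₀ = 10.5° has h = 1 (meridians true) and k = cos φ₀ / cos φ along parallels.
k = cos φ₀ / cos φ = 1.82  ⇒  cos φ = cos 10.5° / 1.82 = 0.5402.
φ = arccos(0.5402) ≈ 57.3°.

57.3°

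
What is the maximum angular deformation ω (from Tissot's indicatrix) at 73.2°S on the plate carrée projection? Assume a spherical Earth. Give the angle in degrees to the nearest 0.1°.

For the equirectangular projection with φ₀ = 0 (plate carrée), h = 1 along meridians and k = sec φ along parallels.
At 73.2°: h = 1.000, k = 3.460; principal scales a = 3.460, b = 1.000.
sin(ω/2) = (a − b)/(a + b) = 2.460/4.460 = 0.5516, so ω = 2 arcsin(0.5516) ≈ 66.9°.

66.9°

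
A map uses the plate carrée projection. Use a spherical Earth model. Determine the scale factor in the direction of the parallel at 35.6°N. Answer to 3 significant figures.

Plate carrée maps x = Rλ, y = Rφ. The meridian scale is h = 1 and the parallel scale is k = 1/cos φ = sec φ.
k = 1/cos 35.6° = 1/0.8131 = 1.230.

1.23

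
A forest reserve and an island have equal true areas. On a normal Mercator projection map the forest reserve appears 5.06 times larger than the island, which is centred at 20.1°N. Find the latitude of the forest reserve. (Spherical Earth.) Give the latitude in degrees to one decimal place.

65.3°

For equal true areas on Mercator, apparent areas scale as sec²φ, so the ratio is cos²φ₂ / cos²φ₁.
cos²φ₂ / cos²φ₁ = 5.06  ⇒  cos φ₁ = cos 20.1° / √5.06 = 0.9391/2.249 = 0.4175.
φ₁ = arccos(0.4175) ≈ 65.3°.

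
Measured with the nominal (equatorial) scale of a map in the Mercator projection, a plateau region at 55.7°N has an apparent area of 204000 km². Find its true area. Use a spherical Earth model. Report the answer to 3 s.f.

64800 km²

For Mercator, h = k = sec φ (a conformal cylindrical projection has a single point scale, 1/cos φ).
Areal scale = k² = sec²φ = 1/cos²(55.7°) = 1/0.5635² = 3.149.
True area = apparent / (areal scale) = 204000 / 3.149 ≈ 64800 km².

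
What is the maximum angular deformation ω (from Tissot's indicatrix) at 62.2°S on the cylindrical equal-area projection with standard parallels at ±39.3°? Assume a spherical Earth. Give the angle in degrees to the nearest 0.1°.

55.7°

Cylindrical equal-area (φ₀ = 39.3°): h = cos φ / cos 39.3° along meridians, k = cos 39.3° / cos φ along parallels; h·k = 1.
At 62.2°: h = 0.6027, k = 1.659; principal scales a = 1.659, b = 0.6027.
sin(ω/2) = (a − b)/(a + b) = 1.057/2.262 = 0.4671, so ω = 2 arcsin(0.4671) ≈ 55.7°.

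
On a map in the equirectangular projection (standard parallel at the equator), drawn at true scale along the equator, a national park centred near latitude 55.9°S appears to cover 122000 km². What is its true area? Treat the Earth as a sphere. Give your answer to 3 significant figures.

68400 km²

In the plate carrée (x = Rλ, y = Rφ), meridians are true-scale (h = 1) and parallels are stretched by k = sec φ.
Areal scale = h·k = 1 × sec φ; at 55.9°, h = 1.000, k = 1.784, so h·k = 1.784.
True area = apparent / (areal scale) = 122000 / 1.784 ≈ 68400 km².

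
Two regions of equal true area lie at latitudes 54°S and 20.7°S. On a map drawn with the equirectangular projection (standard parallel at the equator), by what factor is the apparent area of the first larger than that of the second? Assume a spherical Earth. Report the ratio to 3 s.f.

In the plate carrée (x = Rλ, y = Rφ), meridians are true-scale (h = 1) and parallels are stretched by k = sec φ.
Areal scale at 54°: h·k = 1.000 × 1.701 = 1.701.
Areal scale at 20.7°: h·k = 1.000 × 1.069 = 1.069.
Ratio = 1.701/1.069 ≈ 1.59.

1.59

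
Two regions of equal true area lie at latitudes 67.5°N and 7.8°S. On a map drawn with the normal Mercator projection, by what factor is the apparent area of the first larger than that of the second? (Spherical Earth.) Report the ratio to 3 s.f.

On Mercator, area is exaggerated by sec²φ = 1/cos²φ.
At 67.5°: sec²(67.5°) = 1/0.3827² = 6.828.
At 7.8°: sec²(7.8°) = 1/0.9907² = 1.019.
Ratio = 6.828/1.019 = cos²(7.8°)/cos²(67.5°) ≈ 6.70.

6.70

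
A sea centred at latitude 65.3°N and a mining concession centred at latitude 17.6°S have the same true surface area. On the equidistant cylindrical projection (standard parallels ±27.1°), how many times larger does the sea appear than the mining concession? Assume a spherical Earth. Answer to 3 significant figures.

The equidistant cylindrical projection with φ₀ = 27.1° has h = 1 (meridians true) and k = cos φ₀ / cos φ along parallels.
Areal scale at 65.3°: h·k = 1.000 × 2.130 = 2.130.
Areal scale at 17.6°: h·k = 1.000 × 0.9339 = 0.9339.
Ratio = 2.130/0.9339 ≈ 2.28.

2.28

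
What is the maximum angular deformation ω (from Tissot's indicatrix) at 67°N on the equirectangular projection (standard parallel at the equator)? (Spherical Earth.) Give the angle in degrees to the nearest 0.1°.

For the equirectangular projection with φ₀ = 0 (plate carrée), h = 1 along meridians and k = sec φ along parallels.
At 67°: h = 1.000, k = 2.559; principal scales a = 2.559, b = 1.000.
sin(ω/2) = (a − b)/(a + b) = 1.559/3.559 = 0.4381, so ω = 2 arcsin(0.4381) ≈ 52.0°.

52.0°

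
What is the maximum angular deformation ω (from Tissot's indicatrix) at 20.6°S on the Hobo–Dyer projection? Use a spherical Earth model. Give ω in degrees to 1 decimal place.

The Hobo–Dyer projection is cylindrical equal-area with φ₀ = 37.5°. Cylindrical equal-area (φ₀ = 37.5°): h = cos φ / cos 37.5° along meridians, k = cos 37.5° / cos φ along parallels; h·k = 1.
At 20.6°: h = 1.180, k = 0.8475; principal scales a = 1.180, b = 0.8475.
sin(ω/2) = (a − b)/(a + b) = 0.3323/2.027 = 0.1639, so ω = 2 arcsin(0.1639) ≈ 18.9°.

18.9°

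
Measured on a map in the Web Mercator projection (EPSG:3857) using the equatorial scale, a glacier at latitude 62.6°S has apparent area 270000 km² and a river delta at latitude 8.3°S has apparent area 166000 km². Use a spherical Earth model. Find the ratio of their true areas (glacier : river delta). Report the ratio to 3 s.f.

0.352

Since Mercator area scale is 1/cos²φ, the true area equals the apparent area multiplied by cos²φ.
True area of glacier: 270000 × cos²(62.6°) = 270000 × 0.2118 = 57180 km².
True area of river delta: 166000 × cos²(8.3°) = 166000 × 0.9792 = 162500 km².
Ratio = 57180 / 162500 ≈ 0.352.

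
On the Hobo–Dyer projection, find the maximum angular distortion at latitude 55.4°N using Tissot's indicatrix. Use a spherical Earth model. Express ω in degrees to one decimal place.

Hobo–Dyer is a cylindrical equal-area projection with standard parallels at ±37.5°. A cylindrical equal-area projection with standard parallel φ₀ has meridian scale h = cos φ / cos φ₀ and parallel scale k = cos φ₀ / cos φ (so areas are preserved, h·k = 1).
At 55.4°: h = 0.7158, k = 1.397; principal scales a = 1.397, b = 0.7158.
sin(ω/2) = (a − b)/(a + b) = 0.6814/2.113 = 0.3225, so ω = 2 arcsin(0.3225) ≈ 37.6°.

37.6°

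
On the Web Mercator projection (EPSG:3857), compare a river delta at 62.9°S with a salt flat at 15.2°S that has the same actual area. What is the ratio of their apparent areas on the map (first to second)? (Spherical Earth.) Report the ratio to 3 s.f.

4.49

Mercator is conformal with k = sec φ, so areal scale = k² = sec²φ.
At 62.9°: sec²(62.9°) = 1/0.4555² = 4.819.
At 15.2°: sec²(15.2°) = 1/0.9650² = 1.074.
Ratio = 4.819/1.074 = cos²(15.2°)/cos²(62.9°) ≈ 4.49.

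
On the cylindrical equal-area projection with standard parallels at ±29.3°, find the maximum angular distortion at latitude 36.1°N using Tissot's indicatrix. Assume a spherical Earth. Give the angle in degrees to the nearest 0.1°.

A cylindrical equal-area projection with standard parallel φ₀ has meridian scale h = cos φ / cos φ₀ and parallel scale k = cos φ₀ / cos φ (so areas are preserved, h·k = 1).
At 36.1°: h = 0.9265, k = 1.079; principal scales a = 1.079, b = 0.9265.
sin(ω/2) = (a − b)/(a + b) = 0.1528/2.006 = 0.07617, so ω = 2 arcsin(0.07617) ≈ 8.7°.

8.7°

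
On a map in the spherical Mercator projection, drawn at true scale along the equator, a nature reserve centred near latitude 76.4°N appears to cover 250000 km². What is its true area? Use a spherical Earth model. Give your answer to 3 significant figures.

For Mercator, h = k = sec φ (a conformal cylindrical projection has a single point scale, 1/cos φ).
Areal scale = k² = sec²φ = 1/cos²(76.4°) = 1/0.2351² = 18.09.
True area = apparent / (areal scale) = 250000 / 18.09 ≈ 13800 km².

13800 km²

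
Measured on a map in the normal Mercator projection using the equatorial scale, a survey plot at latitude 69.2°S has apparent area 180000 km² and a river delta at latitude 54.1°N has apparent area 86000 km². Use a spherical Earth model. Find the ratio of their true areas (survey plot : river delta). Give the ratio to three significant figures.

Mercator's areal exaggeration is sec²φ; hence true area = (apparent area) · cos²φ.
True area of survey plot: 180000 × cos²(69.2°) = 180000 × 0.1261 = 22700 km².
True area of river delta: 86000 × cos²(54.1°) = 86000 × 0.3438 = 29570 km².
Ratio = 22700 / 29570 ≈ 0.768.

0.768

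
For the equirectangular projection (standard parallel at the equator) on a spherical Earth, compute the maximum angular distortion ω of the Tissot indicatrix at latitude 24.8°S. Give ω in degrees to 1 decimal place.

For the equirectangular projection with φ₀ = 0 (plate carrée), h = 1 along meridians and k = sec φ along parallels.
At 24.8°: h = 1.000, k = 1.102; principal scales a = 1.102, b = 1.000.
sin(ω/2) = (a − b)/(a + b) = 0.1016/2.102 = 0.04834, so ω = 2 arcsin(0.04834) ≈ 5.5°.

5.5°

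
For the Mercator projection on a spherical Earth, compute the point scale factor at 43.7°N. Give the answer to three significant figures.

1.38

Mercator is conformal, so the point scale is isotropic: h = k = sec φ = 1/cos φ.
k = 1/cos 43.7° = 1/0.7230 = 1.383.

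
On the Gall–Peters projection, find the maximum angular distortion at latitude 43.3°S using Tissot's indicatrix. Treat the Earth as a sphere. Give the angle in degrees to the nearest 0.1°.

3.3°

Gall–Peters is a cylindrical equal-area projection with standard parallels at ±45°. Cylindrical equal-area (φ₀ = 45°): h = cos φ / cos 45° along meridians, k = cos 45° / cos φ along parallels; h·k = 1.
At 43.3°: h = 1.029, k = 0.9716; principal scales a = 1.029, b = 0.9716.
sin(ω/2) = (a − b)/(a + b) = 0.05762/2.001 = 0.02880, so ω = 2 arcsin(0.02880) ≈ 3.3°.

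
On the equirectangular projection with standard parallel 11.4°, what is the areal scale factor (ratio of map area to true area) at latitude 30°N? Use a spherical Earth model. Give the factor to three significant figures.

1.13

The equidistant cylindrical projection with φ₀ = 11.4° has h = 1 (meridians true) and k = cos φ₀ / cos φ along parallels.
Areal scale = h·k = 1 × cos φ₀ / cos φ; at 30°, h = 1.000, k = 1.132, so h·k = 1.132.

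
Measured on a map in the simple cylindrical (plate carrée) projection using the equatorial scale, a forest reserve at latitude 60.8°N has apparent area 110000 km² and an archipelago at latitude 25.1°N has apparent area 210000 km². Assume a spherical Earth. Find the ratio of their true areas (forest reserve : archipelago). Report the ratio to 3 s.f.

0.282

On the plate carrée, areal scale = h·k = 1 × sec φ, so true area = apparent × cos φ.
True area of forest reserve: 110000 × cos(60.8°) = 110000 × 0.4879 = 53660 km².
True area of archipelago: 210000 × cos(25.1°) = 210000 × 0.9056 = 190200 km².
Ratio = 53660 / 190200 ≈ 0.282.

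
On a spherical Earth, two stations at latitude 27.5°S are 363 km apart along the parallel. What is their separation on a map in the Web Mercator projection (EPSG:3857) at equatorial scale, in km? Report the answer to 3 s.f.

409 km

Mercator is conformal, so the point scale is isotropic: h = k = sec φ = 1/cos φ.
Along the parallel, k = sec 27.5° = 1/0.8870 = 1.127.
Map distance = 363 × 1.127 ≈ 409 km.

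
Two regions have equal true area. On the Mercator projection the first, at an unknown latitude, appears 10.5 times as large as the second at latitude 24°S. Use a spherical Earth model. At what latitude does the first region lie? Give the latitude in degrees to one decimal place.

73.6°

On Mercator, (apparent₁)/(apparent₂) = sec²φ₁ / sec²φ₂ when true areas are equal.
cos²φ₂ / cos²φ₁ = 10.5  ⇒  cos φ₁ = cos 24° / √10.5 = 0.9135/3.240 = 0.2819.
φ₁ = arccos(0.2819) ≈ 73.6°.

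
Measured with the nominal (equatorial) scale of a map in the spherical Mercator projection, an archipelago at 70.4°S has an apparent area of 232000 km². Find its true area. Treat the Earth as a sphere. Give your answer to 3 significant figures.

26100 km²

The Mercator projection is conformal; its linear scale factor is the same in every direction and equals sec φ = 1/cos φ.
Areal scale = k² = sec²φ = 1/cos²(70.4°) = 1/0.3355² = 8.887.
True area = apparent / (areal scale) = 232000 / 8.887 ≈ 26100 km².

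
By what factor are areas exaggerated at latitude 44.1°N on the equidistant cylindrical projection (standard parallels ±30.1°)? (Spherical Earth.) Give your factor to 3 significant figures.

In the equirectangular projection with standard parallel φ₀ = 30.1° (x = Rλ cos φ₀, y = Rφ), meridians are true-scale (h = 1) and the parallel scale is k = cos φ₀ / cos φ.
Areal scale = h·k = 1 × cos φ₀ / cos φ; at 44.1°, h = 1.000, k = 1.205, so h·k = 1.205.

1.20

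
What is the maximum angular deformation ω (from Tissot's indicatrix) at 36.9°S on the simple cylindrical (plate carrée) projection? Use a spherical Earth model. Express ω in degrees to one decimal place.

For the equirectangular projection with φ₀ = 0 (plate carrée), h = 1 along meridians and k = sec φ along parallels.
At 36.9°: h = 1.000, k = 1.250; principal scales a = 1.250, b = 1.000.
sin(ω/2) = (a − b)/(a + b) = 0.2505/2.250 = 0.1113, so ω = 2 arcsin(0.1113) ≈ 12.8°.

12.8°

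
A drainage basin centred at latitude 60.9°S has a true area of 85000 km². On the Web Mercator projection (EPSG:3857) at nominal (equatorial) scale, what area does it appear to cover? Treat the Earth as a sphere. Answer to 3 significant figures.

For Mercator, h = k = sec φ (a conformal cylindrical projection has a single point scale, 1/cos φ).
Areal scale = k² = sec²φ = 1/cos²(60.9°) = 1/0.4863² = 4.228.
Apparent area = 85000 × 4.228 ≈ 359000 km².

359000 km²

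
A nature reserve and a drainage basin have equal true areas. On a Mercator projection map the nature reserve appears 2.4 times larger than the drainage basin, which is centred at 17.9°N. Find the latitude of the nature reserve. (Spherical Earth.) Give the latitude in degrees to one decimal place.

Mercator areal scale is sec²φ, so apparent-area ratio = sec²φ₁ / sec²φ₂ = cos²φ₂ / cos²φ₁.
cos²φ₂ / cos²φ₁ = 2.4  ⇒  cos φ₁ = cos 17.9° / √2.4 = 0.9516/1.549 = 0.6143.
φ₁ = arccos(0.6143) ≈ 52.1°.

52.1°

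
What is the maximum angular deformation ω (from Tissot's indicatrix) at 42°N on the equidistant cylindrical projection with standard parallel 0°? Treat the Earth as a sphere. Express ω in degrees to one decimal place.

16.9°

In the plate carrée (x = Rλ, y = Rφ), meridians are true-scale (h = 1) and parallels are stretched by k = sec φ.
At 42°: h = 1.000, k = 1.346; principal scales a = 1.346, b = 1.000.
sin(ω/2) = (a − b)/(a + b) = 0.3456/2.346 = 0.1474, so ω = 2 arcsin(0.1474) ≈ 16.9°.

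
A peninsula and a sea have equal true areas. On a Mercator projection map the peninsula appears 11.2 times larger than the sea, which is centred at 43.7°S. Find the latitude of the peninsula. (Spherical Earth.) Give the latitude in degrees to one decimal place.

77.5°

Mercator areal scale is sec²φ, so apparent-area ratio = sec²φ₁ / sec²φ₂ = cos²φ₂ / cos²φ₁.
cos²φ₂ / cos²φ₁ = 11.2  ⇒  cos φ₁ = cos 43.7° / √11.2 = 0.7230/3.347 = 0.2160.
φ₁ = arccos(0.2160) ≈ 77.5°.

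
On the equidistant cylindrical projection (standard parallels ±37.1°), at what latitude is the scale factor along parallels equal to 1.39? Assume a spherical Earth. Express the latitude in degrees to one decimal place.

With standard parallel φ₀ = 37.1°, the equirectangular projection gives x = Rλ cos φ₀, y = Rφ, so h = 1 and k = cos 37.1° / cos φ.
k = cos φ₀ / cos φ = 1.39  ⇒  cos φ = cos 37.1° / 1.39 = 0.5738.
φ = arccos(0.5738) ≈ 55.0°.

55.0°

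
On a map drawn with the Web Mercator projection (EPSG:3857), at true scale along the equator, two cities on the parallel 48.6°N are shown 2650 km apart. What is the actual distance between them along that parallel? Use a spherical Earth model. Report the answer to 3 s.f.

1750 km

The Mercator projection is conformal; its linear scale factor is the same in every direction and equals sec φ = 1/cos φ.
Along the parallel at 48.6°, map distances are exaggerated by k = sec 48.6° = 1.512.
True distance = 2650 / 1.512 = 2650 × cos 48.6° ≈ 1750 km.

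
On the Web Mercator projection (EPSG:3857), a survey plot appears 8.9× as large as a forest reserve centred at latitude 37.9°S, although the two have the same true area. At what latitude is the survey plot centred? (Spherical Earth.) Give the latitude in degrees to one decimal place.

74.7°

Mercator areal scale is sec²φ, so apparent-area ratio = sec²φ₁ / sec²φ₂ = cos²φ₂ / cos²φ₁.
cos²φ₂ / cos²φ₁ = 8.9  ⇒  cos φ₁ = cos 37.9° / √8.9 = 0.7891/2.983 = 0.2645.
φ₁ = arccos(0.2645) ≈ 74.7°.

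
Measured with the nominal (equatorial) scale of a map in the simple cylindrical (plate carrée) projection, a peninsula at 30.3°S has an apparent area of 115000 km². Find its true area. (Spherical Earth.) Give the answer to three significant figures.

99300 km²

For the equirectangular projection with φ₀ = 0 (plate carrée), h = 1 along meridians and k = sec φ along parallels.
Areal scale = h·k = 1 × sec φ; at 30.3°, h = 1.000, k = 1.158, so h·k = 1.158.
True area = apparent / (areal scale) = 115000 / 1.158 ≈ 99300 km².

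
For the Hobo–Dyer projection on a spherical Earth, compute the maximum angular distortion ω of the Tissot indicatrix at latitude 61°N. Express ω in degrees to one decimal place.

The Hobo–Dyer projection is cylindrical equal-area with φ₀ = 37.5°. For cylindrical equal-area with standard parallel φ₀, h = cos φ / cos φ₀ and k = cos φ₀ / cos φ, so h·k = 1.
At 61°: h = 0.6111, k = 1.636; principal scales a = 1.636, b = 0.6111.
sin(ω/2) = (a − b)/(a + b) = 1.025/2.248 = 0.4562, so ω = 2 arcsin(0.4562) ≈ 54.3°.

54.3°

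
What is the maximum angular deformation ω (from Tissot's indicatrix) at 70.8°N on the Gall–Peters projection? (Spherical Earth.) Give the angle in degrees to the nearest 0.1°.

The Gall–Peters projection is cylindrical equal-area with φ₀ = 45°. For cylindrical equal-area with standard parallel φ₀, h = cos φ / cos φ₀ and k = cos φ₀ / cos φ, so h·k = 1.
At 70.8°: h = 0.4651, k = 2.150; principal scales a = 2.150, b = 0.4651.
sin(ω/2) = (a − b)/(a + b) = 1.685/2.615 = 0.6443, so ω = 2 arcsin(0.6443) ≈ 80.2°.

80.2°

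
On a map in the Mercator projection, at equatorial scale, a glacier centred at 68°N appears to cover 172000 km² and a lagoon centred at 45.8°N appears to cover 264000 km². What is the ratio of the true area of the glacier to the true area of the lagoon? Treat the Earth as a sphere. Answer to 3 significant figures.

0.188

On Mercator the areal scale is sec²φ, so true area = apparent × cos²φ.
True area of glacier: 172000 × cos²(68°) = 172000 × 0.1403 = 24140 km².
True area of lagoon: 264000 × cos²(45.8°) = 264000 × 0.4860 = 128300 km².
Ratio = 24140 / 128300 ≈ 0.188.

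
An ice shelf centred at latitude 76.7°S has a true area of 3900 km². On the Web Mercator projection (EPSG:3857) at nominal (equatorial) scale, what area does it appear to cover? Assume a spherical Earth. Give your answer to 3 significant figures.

73700 km²

Mercator is conformal, so the point scale is isotropic: h = k = sec φ = 1/cos φ.
Areal scale = k² = sec²φ = 1/cos²(76.7°) = 1/0.2300² = 18.90.
Apparent area = 3900 × 18.90 ≈ 73700 km².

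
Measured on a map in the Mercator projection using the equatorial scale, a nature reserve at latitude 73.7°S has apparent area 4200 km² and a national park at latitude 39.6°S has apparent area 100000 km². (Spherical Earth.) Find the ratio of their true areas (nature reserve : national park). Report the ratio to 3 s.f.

0.00557

Since Mercator area scale is 1/cos²φ, the true area equals the apparent area multiplied by cos²φ.
True area of nature reserve: 4200 × cos²(73.7°) = 4200 × 0.07877 = 330.8 km².
True area of national park: 100000 × cos²(39.6°) = 100000 × 0.5937 = 59370 km².
Ratio = 330.8 / 59370 ≈ 0.00557.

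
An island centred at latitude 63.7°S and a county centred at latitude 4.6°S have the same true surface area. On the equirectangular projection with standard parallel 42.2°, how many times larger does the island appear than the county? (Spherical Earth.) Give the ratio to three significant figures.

2.25

With standard parallel φ₀ = 42.2°, the equirectangular projection gives x = Rλ cos φ₀, y = Rφ, so h = 1 and k = cos 42.2° / cos φ.
Areal scale at 63.7°: h·k = 1.000 × 1.672 = 1.672.
Areal scale at 4.6°: h·k = 1.000 × 0.7432 = 0.7432.
Ratio = 1.672/0.7432 ≈ 2.25.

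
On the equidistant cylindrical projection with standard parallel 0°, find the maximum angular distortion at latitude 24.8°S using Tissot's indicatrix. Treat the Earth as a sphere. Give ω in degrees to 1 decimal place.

In the plate carrée (x = Rλ, y = Rφ), meridians are true-scale (h = 1) and parallels are stretched by k = sec φ.
At 24.8°: h = 1.000, k = 1.102; principal scales a = 1.102, b = 1.000.
sin(ω/2) = (a − b)/(a + b) = 0.1016/2.102 = 0.04834, so ω = 2 arcsin(0.04834) ≈ 5.5°.

5.5°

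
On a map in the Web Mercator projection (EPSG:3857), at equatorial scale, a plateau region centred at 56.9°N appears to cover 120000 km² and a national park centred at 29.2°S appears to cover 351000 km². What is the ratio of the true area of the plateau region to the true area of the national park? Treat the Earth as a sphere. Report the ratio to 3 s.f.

Mercator's areal exaggeration is sec²φ; hence true area = (apparent area) · cos²φ.
True area of plateau region: 120000 × cos²(56.9°) = 120000 × 0.2982 = 35790 km².
True area of national park: 351000 × cos²(29.2°) = 351000 × 0.7620 = 267500 km².
Ratio = 35790 / 267500 ≈ 0.134.

0.134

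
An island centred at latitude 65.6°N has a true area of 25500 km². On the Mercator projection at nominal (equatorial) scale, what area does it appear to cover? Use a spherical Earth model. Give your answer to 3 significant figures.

149000 km²

Mercator is conformal, so the point scale is isotropic: h = k = sec φ = 1/cos φ.
Areal scale = k² = sec²φ = 1/cos²(65.6°) = 1/0.4131² = 5.860.
Apparent area = 25500 × 5.860 ≈ 149000 km².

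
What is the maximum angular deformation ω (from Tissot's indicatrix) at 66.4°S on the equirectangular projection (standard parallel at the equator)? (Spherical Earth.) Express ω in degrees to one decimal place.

50.7°

For the equirectangular projection with φ₀ = 0 (plate carrée), h = 1 along meridians and k = sec φ along parallels.
At 66.4°: h = 1.000, k = 2.498; principal scales a = 2.498, b = 1.000.
sin(ω/2) = (a − b)/(a + b) = 1.498/3.498 = 0.4282, so ω = 2 arcsin(0.4282) ≈ 50.7°.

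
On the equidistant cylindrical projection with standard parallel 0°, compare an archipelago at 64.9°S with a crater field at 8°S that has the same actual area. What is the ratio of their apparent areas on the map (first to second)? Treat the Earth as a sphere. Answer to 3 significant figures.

For the equirectangular projection with φ₀ = 0 (plate carrée), h = 1 along meridians and k = sec φ along parallels.
Areal scale at 64.9°: h·k = 1.000 × 2.357 = 2.357.
Areal scale at 8°: h·k = 1.000 × 1.010 = 1.010.
Ratio = 2.357/1.010 ≈ 2.33.

2.33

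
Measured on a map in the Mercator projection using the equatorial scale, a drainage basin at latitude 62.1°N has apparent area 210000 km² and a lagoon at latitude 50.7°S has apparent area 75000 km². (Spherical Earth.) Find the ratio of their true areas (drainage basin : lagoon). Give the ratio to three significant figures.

Since Mercator area scale is 1/cos²φ, the true area equals the apparent area multiplied by cos²φ.
True area of drainage basin: 210000 × cos²(62.1°) = 210000 × 0.2190 = 45980 km².
True area of lagoon: 75000 × cos²(50.7°) = 75000 × 0.4012 = 30090 km².
Ratio = 45980 / 30090 ≈ 1.53.

1.53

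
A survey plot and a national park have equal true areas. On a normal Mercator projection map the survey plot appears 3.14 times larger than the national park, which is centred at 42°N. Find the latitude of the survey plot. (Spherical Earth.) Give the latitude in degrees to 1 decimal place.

65.2°

Mercator areal scale is sec²φ, so apparent-area ratio = sec²φ₁ / sec²φ₂ = cos²φ₂ / cos²φ₁.
cos²φ₂ / cos²φ₁ = 3.14  ⇒  cos φ₁ = cos 42° / √3.14 = 0.7431/1.772 = 0.4194.
φ₁ = arccos(0.4194) ≈ 65.2°.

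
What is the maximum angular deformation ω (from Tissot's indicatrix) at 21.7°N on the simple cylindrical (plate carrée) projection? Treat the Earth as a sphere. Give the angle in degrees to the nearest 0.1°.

4.2°

For the equirectangular projection with φ₀ = 0 (plate carrée), h = 1 along meridians and k = sec φ along parallels.
At 21.7°: h = 1.000, k = 1.076; principal scales a = 1.076, b = 1.000.
sin(ω/2) = (a − b)/(a + b) = 0.07627/2.076 = 0.03674, so ω = 2 arcsin(0.03674) ≈ 4.2°.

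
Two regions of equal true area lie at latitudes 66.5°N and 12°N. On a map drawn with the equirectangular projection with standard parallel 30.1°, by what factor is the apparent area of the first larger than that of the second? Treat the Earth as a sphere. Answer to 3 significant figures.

With standard parallel φ₀ = 30.1°, the equirectangular projection gives x = Rλ cos φ₀, y = Rφ, so h = 1 and k = cos 30.1° / cos φ.
Areal scale at 66.5°: h·k = 1.000 × 2.170 = 2.170.
Areal scale at 12°: h·k = 1.000 × 0.8845 = 0.8845.
Ratio = 2.170/0.8845 ≈ 2.45.

2.45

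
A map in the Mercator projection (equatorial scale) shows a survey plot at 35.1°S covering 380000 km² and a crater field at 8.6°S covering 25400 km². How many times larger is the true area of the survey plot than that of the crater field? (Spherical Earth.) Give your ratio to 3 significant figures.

10.2

On Mercator the areal scale is sec²φ, so true area = apparent × cos²φ.
True area of survey plot: 380000 × cos²(35.1°) = 380000 × 0.6694 = 254400 km².
True area of crater field: 25400 × cos²(8.6°) = 25400 × 0.9776 = 24830 km².
Ratio = 254400 / 24830 ≈ 10.2.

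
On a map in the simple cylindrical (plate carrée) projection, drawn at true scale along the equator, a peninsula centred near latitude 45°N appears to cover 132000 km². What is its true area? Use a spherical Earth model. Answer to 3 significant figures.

Plate carrée maps x = Rλ, y = Rφ. The meridian scale is h = 1 and the parallel scale is k = 1/cos φ = sec φ.
Areal scale = h·k = 1 × sec φ; at 45°, h = 1.000, k = 1.414, so h·k = 1.414.
True area = apparent / (areal scale) = 132000 / 1.414 ≈ 93300 km².

93300 km²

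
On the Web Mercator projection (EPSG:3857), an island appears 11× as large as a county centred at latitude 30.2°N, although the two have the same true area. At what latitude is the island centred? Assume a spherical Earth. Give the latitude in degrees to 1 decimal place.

74.9°

On Mercator, (apparent₁)/(apparent₂) = sec²φ₁ / sec²φ₂ when true areas are equal.
cos²φ₂ / cos²φ₁ = 11  ⇒  cos φ₁ = cos 30.2° / √11 = 0.8643/3.317 = 0.2606.
φ₁ = arccos(0.2606) ≈ 74.9°.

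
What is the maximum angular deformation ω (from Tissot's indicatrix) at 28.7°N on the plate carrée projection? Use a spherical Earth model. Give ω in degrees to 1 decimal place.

7.5°

In the plate carrée (x = Rλ, y = Rφ), meridians are true-scale (h = 1) and parallels are stretched by k = sec φ.
At 28.7°: h = 1.000, k = 1.140; principal scales a = 1.140, b = 1.000.
sin(ω/2) = (a − b)/(a + b) = 0.1401/2.140 = 0.06545, so ω = 2 arcsin(0.06545) ≈ 7.5°.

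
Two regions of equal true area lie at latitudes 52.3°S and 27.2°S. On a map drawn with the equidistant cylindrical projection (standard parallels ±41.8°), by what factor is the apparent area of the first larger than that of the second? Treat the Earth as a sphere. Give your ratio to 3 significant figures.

1.45

The equidistant cylindrical projection with φ₀ = 41.8° has h = 1 (meridians true) and k = cos φ₀ / cos φ along parallels.
Areal scale at 52.3°: h·k = 1.000 × 1.219 = 1.219.
Areal scale at 27.2°: h·k = 1.000 × 0.8382 = 0.8382.
Ratio = 1.219/0.8382 ≈ 1.45.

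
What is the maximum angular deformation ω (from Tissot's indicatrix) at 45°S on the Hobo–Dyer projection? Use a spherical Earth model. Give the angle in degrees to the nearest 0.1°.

The Hobo–Dyer projection is cylindrical equal-area with φ₀ = 37.5°. Cylindrical equal-area (φ₀ = 37.5°): h = cos φ / cos 37.5° along meridians, k = cos 37.5° / cos φ along parallels; h·k = 1.
At 45°: h = 0.8913, k = 1.122; principal scales a = 1.122, b = 0.8913.
sin(ω/2) = (a − b)/(a + b) = 0.2307/2.013 = 0.1146, so ω = 2 arcsin(0.1146) ≈ 13.2°.

13.2°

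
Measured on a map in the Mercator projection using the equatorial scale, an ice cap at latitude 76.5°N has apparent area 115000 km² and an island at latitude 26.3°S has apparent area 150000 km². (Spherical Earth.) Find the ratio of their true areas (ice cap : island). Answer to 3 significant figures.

0.0520

Since Mercator area scale is 1/cos²φ, the true area equals the apparent area multiplied by cos²φ.
True area of ice cap: 115000 × cos²(76.5°) = 115000 × 0.05450 = 6267 km².
True area of island: 150000 × cos²(26.3°) = 150000 × 0.8037 = 120600 km².
Ratio = 6267 / 120600 ≈ 0.0520.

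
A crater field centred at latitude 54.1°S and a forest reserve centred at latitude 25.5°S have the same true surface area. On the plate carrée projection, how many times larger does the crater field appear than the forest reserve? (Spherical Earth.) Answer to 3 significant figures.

1.54

Plate carrée maps x = Rλ, y = Rφ. The meridian scale is h = 1 and the parallel scale is k = 1/cos φ = sec φ.
Areal scale at 54.1°: h·k = 1.000 × 1.705 = 1.705.
Areal scale at 25.5°: h·k = 1.000 × 1.108 = 1.108.
Ratio = 1.705/1.108 ≈ 1.54.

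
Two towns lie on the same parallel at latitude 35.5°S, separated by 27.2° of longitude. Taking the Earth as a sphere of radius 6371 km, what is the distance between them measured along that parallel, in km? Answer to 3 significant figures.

Arc length along a parallel = R cos φ · Δλ (with Δλ in radians).
= 6371 × cos 35.5° × (27.2° × π/180) = 6371 × 0.8141 × 0.4747 ≈ 2460 km.

2460 km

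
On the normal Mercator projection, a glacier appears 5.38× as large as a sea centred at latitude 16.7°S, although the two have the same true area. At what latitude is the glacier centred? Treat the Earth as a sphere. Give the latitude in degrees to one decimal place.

Mercator areal scale is sec²φ, so apparent-area ratio = sec²φ₁ / sec²φ₂ = cos²φ₂ / cos²φ₁.
cos²φ₂ / cos²φ₁ = 5.38  ⇒  cos φ₁ = cos 16.7° / √5.38 = 0.9578/2.319 = 0.4129.
φ₁ = arccos(0.4129) ≈ 65.6°.

65.6°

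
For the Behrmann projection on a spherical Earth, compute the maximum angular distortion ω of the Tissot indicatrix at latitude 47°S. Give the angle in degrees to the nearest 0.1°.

Behrmann is a cylindrical equal-area projection with standard parallels at ±30°. Cylindrical equal-area (φ₀ = 30°): h = cos φ / cos 30° along meridians, k = cos 30° / cos φ along parallels; h·k = 1.
At 47°: h = 0.7875, k = 1.270; principal scales a = 1.270, b = 0.7875.
sin(ω/2) = (a − b)/(a + b) = 0.4823/2.057 = 0.2344, so ω = 2 arcsin(0.2344) ≈ 27.1°.

27.1°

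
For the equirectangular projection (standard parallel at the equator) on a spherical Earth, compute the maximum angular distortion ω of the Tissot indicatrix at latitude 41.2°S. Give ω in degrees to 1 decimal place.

Plate carrée maps x = Rλ, y = Rφ. The meridian scale is h = 1 and the parallel scale is k = 1/cos φ = sec φ.
At 41.2°: h = 1.000, k = 1.329; principal scales a = 1.329, b = 1.000.
sin(ω/2) = (a − b)/(a + b) = 0.3291/2.329 = 0.1413, so ω = 2 arcsin(0.1413) ≈ 16.2°.

16.2°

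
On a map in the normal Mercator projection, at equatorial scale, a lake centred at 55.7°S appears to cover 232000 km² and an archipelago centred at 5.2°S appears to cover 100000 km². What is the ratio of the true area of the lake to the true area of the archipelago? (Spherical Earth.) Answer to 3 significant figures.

0.743

Since Mercator area scale is 1/cos²φ, the true area equals the apparent area multiplied by cos²φ.
True area of lake: 232000 × cos²(55.7°) = 232000 × 0.3176 = 73670 km².
True area of archipelago: 100000 × cos²(5.2°) = 100000 × 0.9918 = 99180 km².
Ratio = 73670 / 99180 ≈ 0.743.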